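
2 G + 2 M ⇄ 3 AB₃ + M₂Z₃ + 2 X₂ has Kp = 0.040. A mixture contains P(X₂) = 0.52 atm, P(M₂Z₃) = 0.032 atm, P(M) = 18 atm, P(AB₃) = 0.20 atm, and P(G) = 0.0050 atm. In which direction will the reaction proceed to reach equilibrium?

forward (toward products)

Qp = P(AB₃)³·P(M₂Z₃)·P(X₂)² / (P(G)²·P(M)²) = (0.20)³·(0.032)·(0.52)² / ((0.0050)²·(18)²) = 0.0085
Qp = 0.0085 < Kp = 0.040, so the forward reaction proceeds.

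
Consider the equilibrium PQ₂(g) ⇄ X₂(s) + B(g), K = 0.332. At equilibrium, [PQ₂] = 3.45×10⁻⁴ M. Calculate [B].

(X₂ is a pure solid — omitted from K.)
At equilibrium, K = [B] / [PQ₂] = 0.332.
([B]) / (3.45×10⁻⁴) = 0.332
[B] = 1.15×10⁻⁴ M

[B] = 1.15×10⁻⁴ M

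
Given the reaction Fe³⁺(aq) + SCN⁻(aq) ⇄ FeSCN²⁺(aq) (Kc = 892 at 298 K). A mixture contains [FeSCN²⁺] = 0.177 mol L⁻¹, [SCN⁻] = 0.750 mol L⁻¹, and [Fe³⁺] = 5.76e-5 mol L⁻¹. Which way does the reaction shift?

reverse (toward reactants)

Qc = [FeSCN²⁺] / ([Fe³⁺]·[SCN⁻]) = (0.177) / ((5.76e-5)·(0.750)) = 4100
Qc = 4100 > Kc = 892, so the reverse reaction proceeds.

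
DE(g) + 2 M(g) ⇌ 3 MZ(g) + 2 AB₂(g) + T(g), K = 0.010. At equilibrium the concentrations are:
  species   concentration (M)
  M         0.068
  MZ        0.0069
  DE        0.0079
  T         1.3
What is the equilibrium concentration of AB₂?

At equilibrium, K = [MZ]³·[AB₂]²·[T] / ([DE]·[M]²) = 0.010.
(0.0069)³·([AB₂])²·(1.3) / ((0.0079)·(0.068)²) = 0.010
[AB₂]² = 0.855 ⇒ [AB₂] = 0.92 M

[AB₂] = 0.92 M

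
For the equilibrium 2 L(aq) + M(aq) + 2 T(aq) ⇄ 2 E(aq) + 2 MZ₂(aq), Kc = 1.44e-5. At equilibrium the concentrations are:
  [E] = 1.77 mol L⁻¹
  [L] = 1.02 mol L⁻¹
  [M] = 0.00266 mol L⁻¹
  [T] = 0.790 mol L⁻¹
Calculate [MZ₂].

At equilibrium, Kc = [E]²·[MZ₂]² / ([L]²·[M]·[T]²) = 1.44e-5.
(1.77)²·([MZ₂])² / ((1.02)²·(0.00266)·(0.790)²) = 1.44e-5
[MZ₂]² = 7.94e-9 ⇒ [MZ₂] = 8.91e-5 mol L⁻¹

[MZ₂] = 8.91e-5 mol L⁻¹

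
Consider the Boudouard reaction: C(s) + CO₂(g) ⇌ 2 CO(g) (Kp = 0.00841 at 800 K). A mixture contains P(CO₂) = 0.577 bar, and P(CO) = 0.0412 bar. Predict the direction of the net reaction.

in the forward direction

(C is a pure solid — omitted from Qp.)
Qp = P(CO)² / P(CO₂) = (0.0412)² / (0.577) = 0.00294
Qp = 0.00294 < Kp = 0.00841, so the forward reaction proceeds.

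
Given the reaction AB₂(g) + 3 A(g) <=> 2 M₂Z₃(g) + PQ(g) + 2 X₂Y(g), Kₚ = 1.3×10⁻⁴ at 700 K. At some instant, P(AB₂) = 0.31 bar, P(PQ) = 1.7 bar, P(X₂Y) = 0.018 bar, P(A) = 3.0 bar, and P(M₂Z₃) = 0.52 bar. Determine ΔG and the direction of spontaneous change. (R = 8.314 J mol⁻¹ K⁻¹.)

Qₚ = P(M₂Z₃)²·P(PQ)·P(X₂Y)² / (P(AB₂)·P(A)³) = (0.52)²·(1.7)·(0.018)² / ((0.31)·(3.0)³) = 1.78×10⁻⁵
ΔG = RT ln(Qₚ/Kₚ) = (8.314 J mol⁻¹ K⁻¹)(700 K) × ln(1.78×10⁻⁵/1.3×10⁻⁴)
   = (5.820 kJ/mol)(-1.988) = -11.6 kJ/mol
ΔG < 0, so the forward reaction is spontaneous (proceeds forward).

ΔG = -11.6 kJ/mol; the forward reaction is spontaneous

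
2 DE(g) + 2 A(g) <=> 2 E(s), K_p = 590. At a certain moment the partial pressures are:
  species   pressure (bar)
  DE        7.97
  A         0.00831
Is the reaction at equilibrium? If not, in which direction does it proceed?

(E is a pure solid — omitted from Q_p.)
Q_p = 1 / (P(DE)²·P(A)²) = 1 / ((7.97)²·(0.00831)²) = 228
Q_p = 228 < K_p = 590, so the forward reaction proceeds.

toward products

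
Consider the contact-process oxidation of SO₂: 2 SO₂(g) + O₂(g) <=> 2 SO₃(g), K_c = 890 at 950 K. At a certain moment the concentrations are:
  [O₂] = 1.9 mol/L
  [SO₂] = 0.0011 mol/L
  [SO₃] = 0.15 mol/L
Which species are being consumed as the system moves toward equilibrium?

SO₃ (products)

Q_c = [SO₃]² / ([SO₂]²·[O₂]) = (0.15)² / ((0.0011)²·(1.9)) = 9800
Q_c = 9800 > K_c = 890: net reverse reaction.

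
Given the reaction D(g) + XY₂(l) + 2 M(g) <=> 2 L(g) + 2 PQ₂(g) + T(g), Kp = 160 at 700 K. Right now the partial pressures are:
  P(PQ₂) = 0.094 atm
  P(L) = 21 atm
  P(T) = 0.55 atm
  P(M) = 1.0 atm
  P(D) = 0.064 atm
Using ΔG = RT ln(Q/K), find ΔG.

ΔG = -9.10 kJ/mol

(XY₂ is a pure liquid — omitted from Qp.)
Qp = P(L)²·P(PQ₂)²·P(T) / (P(D)·P(M)²) = (21)²·(0.094)²·(0.55) / ((0.064)·(1.0)²) = 33.5
ΔG = RT ln(Qp/Kp) = (8.314 J mol⁻¹ K⁻¹)(700 K) × ln(33.5/160)
   = (5.820 kJ/mol)(-1.564) = -9.10 kJ/mol
ΔG < 0, so the forward reaction is spontaneous (proceeds forward).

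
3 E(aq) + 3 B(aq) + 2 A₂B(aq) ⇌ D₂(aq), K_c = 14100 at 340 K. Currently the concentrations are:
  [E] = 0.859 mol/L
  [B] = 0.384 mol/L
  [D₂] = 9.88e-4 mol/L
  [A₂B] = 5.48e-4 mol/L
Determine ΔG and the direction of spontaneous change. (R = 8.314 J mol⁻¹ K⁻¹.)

Q_c = [D₂] / ([E]³·[B]³·[A₂B]²) = (9.88e-4) / ((0.859)³·(0.384)³·(5.48e-4)²) = 91700
ΔG = RT ln(Q_c/K_c) = (8.314 J mol⁻¹ K⁻¹)(340 K) × ln(91700/14100)
   = (2.827 kJ/mol)(1.872) = 5.29 kJ/mol
ΔG > 0, so the forward reaction is non-spontaneous (proceeds in reverse).

ΔG = 5.29 kJ/mol; the forward reaction is non-spontaneous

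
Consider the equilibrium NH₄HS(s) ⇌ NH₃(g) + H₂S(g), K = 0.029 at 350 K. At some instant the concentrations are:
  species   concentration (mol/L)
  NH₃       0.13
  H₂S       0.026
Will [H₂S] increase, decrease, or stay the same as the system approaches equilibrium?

increase

(NH₄HS is a pure solid — omitted from Q.)
Q = [NH₃]·[H₂S] = (0.13)·(0.026) = 0.0034
Q = 0.0034 < K = 0.029: net forward reaction.
H₂S is a product, so it increases.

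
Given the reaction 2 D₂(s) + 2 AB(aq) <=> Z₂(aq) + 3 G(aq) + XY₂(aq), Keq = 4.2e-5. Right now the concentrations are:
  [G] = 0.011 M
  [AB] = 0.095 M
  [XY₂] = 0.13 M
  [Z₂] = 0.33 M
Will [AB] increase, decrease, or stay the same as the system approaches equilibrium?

decrease

(D₂ is a pure solid — omitted from Q.)
Q = [Z₂]·[G]³·[XY₂] / [AB]² = (0.33)·(0.011)³·(0.13) / (0.095)² = 6.3e-6
Q = 6.3e-6 < Keq = 4.2e-5: net forward reaction.
AB is a reactant, so it decreases.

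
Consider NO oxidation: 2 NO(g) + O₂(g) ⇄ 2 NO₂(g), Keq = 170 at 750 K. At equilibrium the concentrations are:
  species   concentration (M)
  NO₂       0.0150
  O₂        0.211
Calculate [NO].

[NO] = 0.00250 M

At equilibrium, Keq = [NO₂]² / ([NO]²·[O₂]) = 170.
(0.0150)² / (([NO])²·(0.211)) = 170
[NO]² = 6.27e-6 ⇒ [NO] = 0.00250 M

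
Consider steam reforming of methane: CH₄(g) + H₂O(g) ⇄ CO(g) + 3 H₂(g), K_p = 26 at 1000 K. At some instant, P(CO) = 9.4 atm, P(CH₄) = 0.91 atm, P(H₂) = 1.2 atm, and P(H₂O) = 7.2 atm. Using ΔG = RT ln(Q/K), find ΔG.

ΔG = -19.5 kJ/mol

Q_p = P(CO)·P(H₂)³ / (P(CH₄)·P(H₂O)) = (9.4)·(1.2)³ / ((0.91)·(7.2)) = 2.48
ΔG = RT ln(Q_p/K_p) = (8.314 J mol⁻¹ K⁻¹)(1000 K) × ln(2.48/26)
   = (8.314 kJ/mol)(-2.350) = -19.5 kJ/mol
ΔG < 0, so the forward reaction is spontaneous (proceeds forward).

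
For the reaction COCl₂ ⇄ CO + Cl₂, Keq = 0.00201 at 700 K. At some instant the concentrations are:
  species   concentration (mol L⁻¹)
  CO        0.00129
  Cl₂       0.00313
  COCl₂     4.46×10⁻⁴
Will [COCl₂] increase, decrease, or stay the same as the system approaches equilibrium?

Q = [CO]·[Cl₂] / [COCl₂] = (0.00129)·(0.00313) / (4.46×10⁻⁴) = 0.00905
Q = 0.00905 > Keq = 0.00201: net reverse reaction.
COCl₂ is a reactant, so it increases.

increase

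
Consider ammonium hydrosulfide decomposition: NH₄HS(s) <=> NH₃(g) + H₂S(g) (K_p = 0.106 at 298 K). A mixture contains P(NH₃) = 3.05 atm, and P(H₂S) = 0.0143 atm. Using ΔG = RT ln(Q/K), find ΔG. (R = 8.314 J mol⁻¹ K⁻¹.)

ΔG = -2.20 kJ/mol

(NH₄HS is a pure solid — omitted from Q_p.)
Q_p = P(NH₃)·P(H₂S) = (3.05)·(0.0143) = 0.0436
ΔG = RT ln(Q_p/K_p) = (8.314 J mol⁻¹ K⁻¹)(298 K) × ln(0.0436/0.106)
   = (2.478 kJ/mol)(-0.8884) = -2.20 kJ/mol
ΔG < 0, so the forward reaction is spontaneous (proceeds forward).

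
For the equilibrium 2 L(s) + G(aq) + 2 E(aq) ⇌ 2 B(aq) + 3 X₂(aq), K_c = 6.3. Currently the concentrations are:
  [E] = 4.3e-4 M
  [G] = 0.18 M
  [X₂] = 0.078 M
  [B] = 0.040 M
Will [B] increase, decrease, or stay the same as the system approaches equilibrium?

decrease

(L is a pure solid — omitted from Q_c.)
Q_c = [B]²·[X₂]³ / ([G]·[E]²) = (0.040)²·(0.078)³ / ((0.18)·(4.3e-4)²) = 23
Q_c = 23 > K_c = 6.3: net reverse reaction.
B is a product, so it decreases.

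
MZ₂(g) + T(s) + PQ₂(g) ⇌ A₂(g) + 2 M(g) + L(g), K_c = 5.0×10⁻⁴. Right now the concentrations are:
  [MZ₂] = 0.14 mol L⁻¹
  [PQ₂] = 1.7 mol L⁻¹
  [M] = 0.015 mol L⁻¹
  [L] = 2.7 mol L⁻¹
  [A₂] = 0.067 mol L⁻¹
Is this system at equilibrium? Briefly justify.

(T is a pure solid — omitted from Q_c.)
Q_c = [A₂]·[M]²·[L] / ([MZ₂]·[PQ₂]) = (0.067)·(0.015)²·(2.7) / ((0.14)·(1.7)) = 1.7×10⁻⁴
Q_c = 1.7×10⁻⁴ < K_c = 5.0×10⁻⁴: net forward reaction.

no; Q < K, reaction proceeds forward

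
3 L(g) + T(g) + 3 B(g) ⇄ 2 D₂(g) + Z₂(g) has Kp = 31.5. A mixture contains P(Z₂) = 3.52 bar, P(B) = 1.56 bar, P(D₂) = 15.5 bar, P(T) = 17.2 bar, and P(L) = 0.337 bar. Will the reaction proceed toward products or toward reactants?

Qp = P(D₂)²·P(Z₂) / (P(L)³·P(T)·P(B)³) = (15.5)²·(3.52) / ((0.337)³·(17.2)·(1.56)³) = 338
Qp = 338 > Kp = 31.5, so the reverse reaction proceeds.

in the reverse direction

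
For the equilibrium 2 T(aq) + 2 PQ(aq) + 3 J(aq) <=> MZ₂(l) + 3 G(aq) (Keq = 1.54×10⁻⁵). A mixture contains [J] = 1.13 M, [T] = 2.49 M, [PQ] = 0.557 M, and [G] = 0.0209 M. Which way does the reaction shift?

(MZ₂ is a pure liquid — omitted from Q.)
Q = [G]³ / ([T]²·[PQ]²·[J]³) = (0.0209)³ / ((2.49)²·(0.557)²·(1.13)³) = 3.29×10⁻⁶
Q = 3.29×10⁻⁶ < Keq = 1.54×10⁻⁵, so the forward reaction proceeds.

forward (toward products)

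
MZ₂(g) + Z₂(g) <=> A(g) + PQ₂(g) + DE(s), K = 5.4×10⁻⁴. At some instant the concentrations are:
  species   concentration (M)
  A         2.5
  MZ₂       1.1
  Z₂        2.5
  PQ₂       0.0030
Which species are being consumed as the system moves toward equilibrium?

A, PQ₂, DE (products)

(DE is a pure solid — omitted from Q.)
Q = [A]·[PQ₂] / ([MZ₂]·[Z₂]) = (2.5)·(0.0030) / ((1.1)·(2.5)) = 0.0027
Q = 0.0027 > K = 5.4×10⁻⁴: net reverse reaction.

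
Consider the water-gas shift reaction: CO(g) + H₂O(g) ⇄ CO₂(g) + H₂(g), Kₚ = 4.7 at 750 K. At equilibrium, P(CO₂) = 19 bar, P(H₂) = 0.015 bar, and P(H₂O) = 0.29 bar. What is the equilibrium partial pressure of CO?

P(CO) = 0.21 bar

At equilibrium, Kₚ = P(CO₂)·P(H₂) / (P(CO)·P(H₂O)) = 4.7.
(19)·(0.015) / ((P(CO))·(0.29)) = 4.7
P(CO) = 0.209 = 0.21 bar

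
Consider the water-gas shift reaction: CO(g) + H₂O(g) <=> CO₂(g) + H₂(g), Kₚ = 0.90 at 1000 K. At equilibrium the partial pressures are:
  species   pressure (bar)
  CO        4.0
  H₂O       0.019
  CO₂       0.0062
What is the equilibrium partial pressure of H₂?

P(H₂) = 11 bar

At equilibrium, Kₚ = P(CO₂)·P(H₂) / (P(CO)·P(H₂O)) = 0.90.
(0.0062)·(P(H₂)) / ((4.0)·(0.019)) = 0.90
P(H₂) = 11.0 = 11 bar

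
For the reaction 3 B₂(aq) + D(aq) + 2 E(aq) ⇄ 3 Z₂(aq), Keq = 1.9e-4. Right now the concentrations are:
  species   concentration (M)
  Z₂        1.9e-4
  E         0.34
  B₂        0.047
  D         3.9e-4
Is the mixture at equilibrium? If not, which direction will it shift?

Q = [Z₂]³ / ([B₂]³·[D]·[E]²) = (1.9e-4)³ / ((0.047)³·(3.9e-4)·(0.34)²) = 0.0015
Q = 0.0015 > Keq = 1.9e-4: net reverse reaction.

no; Q > K, reaction proceeds in reverse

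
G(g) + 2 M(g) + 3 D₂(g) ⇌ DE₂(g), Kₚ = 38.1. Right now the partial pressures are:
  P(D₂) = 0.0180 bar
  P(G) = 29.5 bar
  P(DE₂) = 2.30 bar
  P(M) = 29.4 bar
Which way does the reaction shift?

forward (toward products)

Qₚ = P(DE₂) / (P(G)·P(M)²·P(D₂)³) = (2.30) / ((29.5)·(29.4)²·(0.0180)³) = 15.5
Qₚ = 15.5 < Kₚ = 38.1, so the forward reaction proceeds.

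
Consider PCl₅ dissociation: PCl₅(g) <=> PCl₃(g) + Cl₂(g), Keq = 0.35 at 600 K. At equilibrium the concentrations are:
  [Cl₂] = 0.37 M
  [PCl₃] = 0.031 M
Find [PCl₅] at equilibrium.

At equilibrium, Keq = [PCl₃]·[Cl₂] / [PCl₅] = 0.35.
(0.031)·(0.37) / ([PCl₅]) = 0.35
[PCl₅] = 0.0328 = 0.033 M

[PCl₅] = 0.033 M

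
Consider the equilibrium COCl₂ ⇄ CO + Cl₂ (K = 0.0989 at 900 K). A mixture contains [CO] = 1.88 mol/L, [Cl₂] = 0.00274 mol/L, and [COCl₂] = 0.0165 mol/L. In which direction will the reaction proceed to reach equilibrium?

Q = [CO]·[Cl₂] / [COCl₂] = (1.88)·(0.00274) / (0.0165) = 0.312
Q = 0.312 > K = 0.0989, so the reverse reaction proceeds.

reverse (toward reactants)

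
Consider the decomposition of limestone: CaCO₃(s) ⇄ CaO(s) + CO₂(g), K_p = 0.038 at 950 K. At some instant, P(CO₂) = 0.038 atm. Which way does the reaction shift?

neither direction; the system is at equilibrium

(CaCO₃, CaO are pure solids — omitted from Q_p.)
Q_p = P(CO₂) = 0.038
Q_p = 0.038 = K_p, so the system is already at equilibrium.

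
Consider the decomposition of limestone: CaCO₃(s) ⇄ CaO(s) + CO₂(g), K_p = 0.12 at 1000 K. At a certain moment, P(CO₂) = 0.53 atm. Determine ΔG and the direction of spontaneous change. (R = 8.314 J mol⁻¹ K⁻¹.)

ΔG = 12.3 kJ/mol; the forward reaction is non-spontaneous

(CaCO₃, CaO are pure solids — omitted from Q_p.)
Q_p = P(CO₂) = 0.530
ΔG = RT ln(Q_p/K_p) = (8.314 J mol⁻¹ K⁻¹)(1000 K) × ln(0.530/0.12)
   = (8.314 kJ/mol)(1.485) = 12.3 kJ/mol
ΔG > 0, so the forward reaction is non-spontaneous (proceeds in reverse).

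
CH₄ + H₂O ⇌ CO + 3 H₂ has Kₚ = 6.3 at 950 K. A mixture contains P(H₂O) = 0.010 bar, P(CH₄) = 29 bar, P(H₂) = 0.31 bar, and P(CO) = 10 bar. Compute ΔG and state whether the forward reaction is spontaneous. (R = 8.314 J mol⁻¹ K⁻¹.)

Qₚ = P(CO)·P(H₂)³ / (P(CH₄)·P(H₂O)) = (10)·(0.31)³ / ((29)·(0.010)) = 1.03
ΔG = RT ln(Qₚ/Kₚ) = (8.314 J mol⁻¹ K⁻¹)(950 K) × ln(1.03/6.3)
   = (7.898 kJ/mol)(-1.811) = -14.3 kJ/mol
ΔG < 0, so the forward reaction is spontaneous (proceeds forward).

ΔG = -14.3 kJ/mol; the forward reaction is spontaneous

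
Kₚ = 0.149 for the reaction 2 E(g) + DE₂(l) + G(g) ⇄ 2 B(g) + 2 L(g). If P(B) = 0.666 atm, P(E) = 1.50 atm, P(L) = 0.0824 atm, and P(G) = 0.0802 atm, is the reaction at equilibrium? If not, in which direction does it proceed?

forward (toward products)

(DE₂ is a pure liquid — omitted from Qₚ.)
Qₚ = P(B)²·P(L)² / (P(E)²·P(G)) = (0.666)²·(0.0824)² / ((1.50)²·(0.0802)) = 0.0167
Qₚ = 0.0167 < Kₚ = 0.149, so the forward reaction proceeds.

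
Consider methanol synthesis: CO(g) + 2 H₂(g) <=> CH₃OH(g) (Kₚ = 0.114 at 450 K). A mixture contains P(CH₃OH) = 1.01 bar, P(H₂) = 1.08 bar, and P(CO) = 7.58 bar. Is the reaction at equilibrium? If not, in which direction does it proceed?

Qₚ = P(CH₃OH) / (P(CO)·P(H₂)²) = (1.01) / ((7.58)·(1.08)²) = 0.114
Qₚ = 0.114 = Kₚ, so the system is already at equilibrium.

at equilibrium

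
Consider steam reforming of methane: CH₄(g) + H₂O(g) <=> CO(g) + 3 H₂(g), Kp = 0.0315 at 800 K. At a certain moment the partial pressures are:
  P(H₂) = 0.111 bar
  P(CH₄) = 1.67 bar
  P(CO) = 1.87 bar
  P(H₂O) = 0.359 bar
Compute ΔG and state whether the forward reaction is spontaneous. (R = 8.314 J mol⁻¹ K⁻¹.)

ΔG = -13.3 kJ/mol; the forward reaction is spontaneous

Qp = P(CO)·P(H₂)³ / (P(CH₄)·P(H₂O)) = (1.87)·(0.111)³ / ((1.67)·(0.359)) = 0.00427
ΔG = RT ln(Qp/Kp) = (8.314 J mol⁻¹ K⁻¹)(800 K) × ln(0.00427/0.0315)
   = (6.651 kJ/mol)(-1.998) = -13.3 kJ/mol
ΔG < 0, so the forward reaction is spontaneous (proceeds forward).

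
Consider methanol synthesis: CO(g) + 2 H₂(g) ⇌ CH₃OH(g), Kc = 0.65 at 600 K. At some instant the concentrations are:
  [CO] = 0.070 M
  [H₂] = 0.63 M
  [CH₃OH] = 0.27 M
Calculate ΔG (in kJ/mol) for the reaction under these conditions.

ΔG = 13.5 kJ/mol

Qc = [CH₃OH] / ([CO]·[H₂]²) = (0.27) / ((0.070)·(0.63)²) = 9.72
ΔG = RT ln(Qc/Kc) = (8.314 J mol⁻¹ K⁻¹)(600 K) × ln(9.72/0.65)
   = (4.988 kJ/mol)(2.705) = 13.5 kJ/mol
ΔG > 0, so the forward reaction is non-spontaneous (proceeds in reverse).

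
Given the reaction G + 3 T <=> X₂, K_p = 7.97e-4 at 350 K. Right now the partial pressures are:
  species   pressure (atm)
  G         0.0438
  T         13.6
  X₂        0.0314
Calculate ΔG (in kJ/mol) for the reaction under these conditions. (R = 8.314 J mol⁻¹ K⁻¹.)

ΔG = -2.99 kJ/mol

Q_p = P(X₂) / (P(G)·P(T)³) = (0.0314) / ((0.0438)·(13.6)³) = 2.85e-4
ΔG = RT ln(Q_p/K_p) = (8.314 J mol⁻¹ K⁻¹)(350 K) × ln(2.85e-4/7.97e-4)
   = (2.910 kJ/mol)(-1.028) = -2.99 kJ/mol
ΔG < 0, so the forward reaction is spontaneous (proceeds forward).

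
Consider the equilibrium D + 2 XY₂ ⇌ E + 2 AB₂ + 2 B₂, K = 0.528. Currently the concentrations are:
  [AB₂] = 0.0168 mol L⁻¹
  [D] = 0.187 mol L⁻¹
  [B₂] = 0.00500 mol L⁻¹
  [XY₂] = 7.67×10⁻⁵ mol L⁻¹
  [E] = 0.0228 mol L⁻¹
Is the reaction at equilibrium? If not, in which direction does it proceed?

toward products

Q = [E]·[AB₂]²·[B₂]² / ([D]·[XY₂]²) = (0.0228)·(0.0168)²·(0.00500)² / ((0.187)·(7.67×10⁻⁵)²) = 0.146
Q = 0.146 < K = 0.528, so the forward reaction proceeds.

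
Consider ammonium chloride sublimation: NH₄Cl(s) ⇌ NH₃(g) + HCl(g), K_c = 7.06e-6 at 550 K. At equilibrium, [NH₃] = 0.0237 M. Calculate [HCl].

(NH₄Cl is a pure solid — omitted from K_c.)
At equilibrium, K_c = [NH₃]·[HCl] = 7.06e-6.
(0.0237)·([HCl]) = 7.06e-6
[HCl] = 2.98e-4 M

[HCl] = 2.98e-4 M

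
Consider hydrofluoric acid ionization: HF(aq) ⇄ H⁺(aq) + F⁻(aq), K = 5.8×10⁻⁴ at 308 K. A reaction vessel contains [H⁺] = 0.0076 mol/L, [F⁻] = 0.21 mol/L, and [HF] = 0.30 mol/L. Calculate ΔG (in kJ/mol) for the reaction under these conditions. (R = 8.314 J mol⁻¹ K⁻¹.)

Q = [H⁺]·[F⁻] / [HF] = (0.0076)·(0.21) / (0.30) = 0.00532
ΔG = RT ln(Q/K) = (8.314 J mol⁻¹ K⁻¹)(308 K) × ln(0.00532/5.8×10⁻⁴)
   = (2.561 kJ/mol)(2.216) = 5.68 kJ/mol
ΔG > 0, so the forward reaction is non-spontaneous (proceeds in reverse).

ΔG = 5.68 kJ/mol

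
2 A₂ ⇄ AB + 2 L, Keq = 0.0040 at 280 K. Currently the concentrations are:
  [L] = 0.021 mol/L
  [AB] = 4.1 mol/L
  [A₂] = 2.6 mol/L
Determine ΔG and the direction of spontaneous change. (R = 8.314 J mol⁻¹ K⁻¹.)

Q = [AB]·[L]² / [A₂]² = (4.1)·(0.021)² / (2.6)² = 2.67e-4
ΔG = RT ln(Q/Keq) = (8.314 J mol⁻¹ K⁻¹)(280 K) × ln(2.67e-4/0.0040)
   = (2.328 kJ/mol)(-2.707) = -6.30 kJ/mol
ΔG < 0, so the forward reaction is spontaneous (proceeds forward).

ΔG = -6.30 kJ/mol; the forward reaction is spontaneous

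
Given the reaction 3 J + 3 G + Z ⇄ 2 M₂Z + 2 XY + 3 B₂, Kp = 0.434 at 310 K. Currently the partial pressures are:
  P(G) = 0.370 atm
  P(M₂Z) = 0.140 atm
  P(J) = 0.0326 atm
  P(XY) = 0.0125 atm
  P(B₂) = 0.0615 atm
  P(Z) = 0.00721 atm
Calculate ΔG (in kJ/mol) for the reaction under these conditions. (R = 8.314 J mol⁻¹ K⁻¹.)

ΔG = -5.26 kJ/mol

Qp = P(M₂Z)²·P(XY)²·P(B₂)³ / (P(J)³·P(G)³·P(Z)) = (0.140)²·(0.0125)²·(0.0615)³ / ((0.0326)³·(0.370)³·(0.00721)) = 0.0563
ΔG = RT ln(Qp/Kp) = (8.314 J mol⁻¹ K⁻¹)(310 K) × ln(0.0563/0.434)
   = (2.577 kJ/mol)(-2.042) = -5.26 kJ/mol
ΔG < 0, so the forward reaction is spontaneous (proceeds forward).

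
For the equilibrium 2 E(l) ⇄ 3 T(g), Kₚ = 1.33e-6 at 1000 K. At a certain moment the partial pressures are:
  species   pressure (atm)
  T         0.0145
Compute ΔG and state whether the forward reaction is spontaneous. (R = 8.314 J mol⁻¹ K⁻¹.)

(E is a pure liquid — omitted from Qₚ.)
Qₚ = P(T)³ = (0.0145)³ = 3.05e-6
ΔG = RT ln(Qₚ/Kₚ) = (8.314 J mol⁻¹ K⁻¹)(1000 K) × ln(3.05e-6/1.33e-6)
   = (8.314 kJ/mol)(0.8300) = 6.90 kJ/mol
ΔG > 0, so the forward reaction is non-spontaneous (proceeds in reverse).

ΔG = 6.90 kJ/mol; the forward reaction is non-spontaneous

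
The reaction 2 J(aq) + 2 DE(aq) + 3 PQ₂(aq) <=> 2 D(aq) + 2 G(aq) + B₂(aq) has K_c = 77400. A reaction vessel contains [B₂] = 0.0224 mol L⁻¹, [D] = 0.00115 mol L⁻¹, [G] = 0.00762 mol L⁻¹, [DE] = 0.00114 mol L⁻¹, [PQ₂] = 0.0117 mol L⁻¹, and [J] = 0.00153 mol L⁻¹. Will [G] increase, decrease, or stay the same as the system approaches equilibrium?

Q_c = [D]²·[G]²·[B₂] / ([J]²·[DE]²·[PQ₂]³) = (0.00115)²·(0.00762)²·(0.0224) / ((0.00153)²·(0.00114)²·(0.0117)³) = 3.53×10⁵
Q_c = 3.53×10⁵ > K_c = 77400: net reverse reaction.
G is a product, so it decreases.

decrease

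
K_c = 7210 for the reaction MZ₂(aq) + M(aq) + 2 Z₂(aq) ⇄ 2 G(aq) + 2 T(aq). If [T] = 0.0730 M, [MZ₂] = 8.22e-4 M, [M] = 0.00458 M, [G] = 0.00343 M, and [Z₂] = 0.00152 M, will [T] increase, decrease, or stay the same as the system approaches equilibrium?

Q_c = [G]²·[T]² / ([MZ₂]·[M]·[Z₂]²) = (0.00343)²·(0.0730)² / ((8.22e-4)·(0.00458)·(0.00152)²) = 7210
Q_c = 7210 = K_c; the system is at equilibrium.

stay the same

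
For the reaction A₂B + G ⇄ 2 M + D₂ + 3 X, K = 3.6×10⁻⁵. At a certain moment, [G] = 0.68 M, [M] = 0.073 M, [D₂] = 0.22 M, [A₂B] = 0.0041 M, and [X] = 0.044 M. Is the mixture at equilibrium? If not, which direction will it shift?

yes, at equilibrium

Q = [M]²·[D₂]·[X]³ / ([A₂B]·[G]) = (0.073)²·(0.22)·(0.044)³ / ((0.0041)·(0.68)) = 3.6×10⁻⁵
Q = 3.6×10⁻⁵ = K; the system is at equilibrium.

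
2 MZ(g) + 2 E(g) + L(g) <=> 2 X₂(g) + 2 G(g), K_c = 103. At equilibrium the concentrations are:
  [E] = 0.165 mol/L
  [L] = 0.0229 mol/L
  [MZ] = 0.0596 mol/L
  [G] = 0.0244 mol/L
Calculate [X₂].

[X₂] = 0.619 mol/L

At equilibrium, K_c = [X₂]²·[G]² / ([MZ]²·[E]²·[L]) = 103.
([X₂])²·(0.0244)² / ((0.0596)²·(0.165)²·(0.0229)) = 103
[X₂]² = 0.383 ⇒ [X₂] = 0.619 mol/L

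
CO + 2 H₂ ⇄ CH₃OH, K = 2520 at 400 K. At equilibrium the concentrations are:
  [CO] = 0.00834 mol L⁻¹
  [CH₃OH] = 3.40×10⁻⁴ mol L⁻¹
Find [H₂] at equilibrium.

At equilibrium, K = [CH₃OH] / ([CO]·[H₂]²) = 2520.
(3.40×10⁻⁴) / ((0.00834)·([H₂])²) = 2520
[H₂]² = 1.62×10⁻⁵ ⇒ [H₂] = 0.00402 mol L⁻¹

[H₂] = 0.00402 mol L⁻¹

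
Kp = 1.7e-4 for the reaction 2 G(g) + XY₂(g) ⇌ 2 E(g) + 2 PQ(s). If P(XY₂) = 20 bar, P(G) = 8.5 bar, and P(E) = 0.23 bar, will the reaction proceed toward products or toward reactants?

toward products

(PQ is a pure solid — omitted from Qp.)
Qp = P(E)² / (P(G)²·P(XY₂)) = (0.23)² / ((8.5)²·(20)) = 3.7e-5
Qp = 3.7e-5 < Kp = 1.7e-4, so the forward reaction proceeds.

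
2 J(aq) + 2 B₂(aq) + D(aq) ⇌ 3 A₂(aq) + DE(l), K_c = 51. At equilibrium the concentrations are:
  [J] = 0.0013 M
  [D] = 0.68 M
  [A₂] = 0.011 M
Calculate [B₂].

[B₂] = 0.15 M

(DE is a pure liquid — omitted from K_c.)
At equilibrium, K_c = [A₂]³ / ([J]²·[B₂]²·[D]) = 51.
(0.011)³ / ((0.0013)²·([B₂])²·(0.68)) = 51
[B₂]² = 0.0227 ⇒ [B₂] = 0.15 M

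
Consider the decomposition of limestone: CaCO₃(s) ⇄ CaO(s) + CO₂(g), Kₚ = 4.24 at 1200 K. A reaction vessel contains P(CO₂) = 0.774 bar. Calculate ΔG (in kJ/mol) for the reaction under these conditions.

(CaCO₃, CaO are pure solids — omitted from Qₚ.)
Qₚ = P(CO₂) = 0.774
ΔG = RT ln(Qₚ/Kₚ) = (8.314 J mol⁻¹ K⁻¹)(1200 K) × ln(0.774/4.24)
   = (9.977 kJ/mol)(-1.701) = -17.0 kJ/mol
ΔG < 0, so the forward reaction is spontaneous (proceeds forward).

ΔG = -17.0 kJ/mol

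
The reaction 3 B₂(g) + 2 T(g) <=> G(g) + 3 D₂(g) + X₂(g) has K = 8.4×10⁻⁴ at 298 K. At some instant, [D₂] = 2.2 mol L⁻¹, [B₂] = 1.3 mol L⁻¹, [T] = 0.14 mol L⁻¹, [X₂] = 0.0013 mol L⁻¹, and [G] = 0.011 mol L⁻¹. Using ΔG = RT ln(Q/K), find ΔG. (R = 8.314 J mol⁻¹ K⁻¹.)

Q = [G]·[D₂]³·[X₂] / ([B₂]³·[T]²) = (0.011)·(2.2)³·(0.0013) / ((1.3)³·(0.14)²) = 0.00354
ΔG = RT ln(Q/K) = (8.314 J mol⁻¹ K⁻¹)(298 K) × ln(0.00354/8.4×10⁻⁴)
   = (2.478 kJ/mol)(1.438) = 3.56 kJ/mol
ΔG > 0, so the forward reaction is non-spontaneous (proceeds in reverse).

ΔG = 3.56 kJ/mol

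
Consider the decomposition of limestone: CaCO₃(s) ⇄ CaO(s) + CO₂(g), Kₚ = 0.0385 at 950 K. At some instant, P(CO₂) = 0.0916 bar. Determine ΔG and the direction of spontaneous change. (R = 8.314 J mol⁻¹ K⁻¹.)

(CaCO₃, CaO are pure solids — omitted from Qₚ.)
Qₚ = P(CO₂) = 0.0916
ΔG = RT ln(Qₚ/Kₚ) = (8.314 J mol⁻¹ K⁻¹)(950 K) × ln(0.0916/0.0385)
   = (7.898 kJ/mol)(0.8668) = 6.85 kJ/mol
ΔG > 0, so the forward reaction is non-spontaneous (proceeds in reverse).

ΔG = 6.85 kJ/mol; the forward reaction is non-spontaneous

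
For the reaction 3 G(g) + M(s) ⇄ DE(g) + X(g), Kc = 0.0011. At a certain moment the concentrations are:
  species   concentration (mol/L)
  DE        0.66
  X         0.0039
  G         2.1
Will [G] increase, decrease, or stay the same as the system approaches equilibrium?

decrease

(M is a pure solid — omitted from Qc.)
Qc = [DE]·[X] / [G]³ = (0.66)·(0.0039) / (2.1)³ = 2.8×10⁻⁴
Qc = 2.8×10⁻⁴ < Kc = 0.0011: net forward reaction.
G is a reactant, so it decreases.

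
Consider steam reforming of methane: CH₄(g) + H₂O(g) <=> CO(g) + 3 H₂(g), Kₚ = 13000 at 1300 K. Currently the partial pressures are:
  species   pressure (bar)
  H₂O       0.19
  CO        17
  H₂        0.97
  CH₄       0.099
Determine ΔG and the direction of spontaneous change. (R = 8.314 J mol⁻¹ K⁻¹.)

Qₚ = P(CO)·P(H₂)³ / (P(CH₄)·P(H₂O)) = (17)·(0.97)³ / ((0.099)·(0.19)) = 825
ΔG = RT ln(Qₚ/Kₚ) = (8.314 J mol⁻¹ K⁻¹)(1300 K) × ln(825/13000)
   = (10.81 kJ/mol)(-2.757) = -29.8 kJ/mol
ΔG < 0, so the forward reaction is spontaneous (proceeds forward).

ΔG = -29.8 kJ/mol; the forward reaction is spontaneous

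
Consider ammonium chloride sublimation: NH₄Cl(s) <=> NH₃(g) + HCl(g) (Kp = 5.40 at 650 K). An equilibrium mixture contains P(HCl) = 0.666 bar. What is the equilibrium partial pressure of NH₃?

P(NH₃) = 8.11 bar

(NH₄Cl is a pure solid — omitted from Kp.)
At equilibrium, Kp = P(NH₃)·P(HCl) = 5.40.
(P(NH₃))·(0.666) = 5.40
P(NH₃) = 8.11 bar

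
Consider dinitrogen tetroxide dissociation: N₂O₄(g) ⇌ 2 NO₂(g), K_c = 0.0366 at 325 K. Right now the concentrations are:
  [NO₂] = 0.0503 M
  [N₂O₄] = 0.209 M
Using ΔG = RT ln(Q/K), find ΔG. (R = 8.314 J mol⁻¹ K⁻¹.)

Q_c = [NO₂]² / [N₂O₄] = (0.0503)² / (0.209) = 0.0121
ΔG = RT ln(Q_c/K_c) = (8.314 J mol⁻¹ K⁻¹)(325 K) × ln(0.0121/0.0366)
   = (2.702 kJ/mol)(-1.107) = -2.99 kJ/mol
ΔG < 0, so the forward reaction is spontaneous (proceeds forward).

ΔG = -2.99 kJ/mol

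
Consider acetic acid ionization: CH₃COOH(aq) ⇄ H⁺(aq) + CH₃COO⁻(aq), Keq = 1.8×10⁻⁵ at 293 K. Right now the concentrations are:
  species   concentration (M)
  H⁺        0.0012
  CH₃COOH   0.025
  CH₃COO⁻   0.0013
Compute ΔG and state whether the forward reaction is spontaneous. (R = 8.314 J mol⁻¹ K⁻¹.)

ΔG = 3.03 kJ/mol; the forward reaction is non-spontaneous

Q = [H⁺]·[CH₃COO⁻] / [CH₃COOH] = (0.0012)·(0.0013) / (0.025) = 6.24×10⁻⁵
ΔG = RT ln(Q/Keq) = (8.314 J mol⁻¹ K⁻¹)(293 K) × ln(6.24×10⁻⁵/1.8×10⁻⁵)
   = (2.436 kJ/mol)(1.243) = 3.03 kJ/mol
ΔG > 0, so the forward reaction is non-spontaneous (proceeds in reverse).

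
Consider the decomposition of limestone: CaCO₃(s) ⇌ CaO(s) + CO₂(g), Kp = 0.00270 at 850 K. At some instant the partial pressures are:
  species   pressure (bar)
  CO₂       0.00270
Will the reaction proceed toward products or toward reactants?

at equilibrium

(CaCO₃, CaO are pure solids — omitted from Qp.)
Qp = P(CO₂) = 0.00270
Qp = 0.00270 = Kp, so the system is already at equilibrium.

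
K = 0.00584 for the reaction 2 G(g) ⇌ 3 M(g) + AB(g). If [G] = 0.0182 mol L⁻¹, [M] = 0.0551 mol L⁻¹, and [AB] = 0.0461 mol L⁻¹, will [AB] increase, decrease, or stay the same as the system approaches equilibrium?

decrease

Q = [M]³·[AB] / [G]² = (0.0551)³·(0.0461) / (0.0182)² = 0.0233
Q = 0.0233 > K = 0.00584: net reverse reaction.
AB is a product, so it decreases.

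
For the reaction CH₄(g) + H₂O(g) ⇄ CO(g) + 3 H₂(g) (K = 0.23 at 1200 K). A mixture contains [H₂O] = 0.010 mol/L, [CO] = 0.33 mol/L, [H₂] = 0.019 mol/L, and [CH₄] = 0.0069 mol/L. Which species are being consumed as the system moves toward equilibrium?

Q = [CO]·[H₂]³ / ([CH₄]·[H₂O]) = (0.33)·(0.019)³ / ((0.0069)·(0.010)) = 0.033
Q = 0.033 < K = 0.23: net forward reaction.

CH₄, H₂O (reactants)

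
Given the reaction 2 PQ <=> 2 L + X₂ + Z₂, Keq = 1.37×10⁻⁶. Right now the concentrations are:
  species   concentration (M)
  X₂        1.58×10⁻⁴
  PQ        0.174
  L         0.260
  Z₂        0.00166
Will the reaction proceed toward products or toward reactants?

in the forward direction

Q = [L]²·[X₂]·[Z₂] / [PQ]² = (0.260)²·(1.58×10⁻⁴)·(0.00166) / (0.174)² = 5.86×10⁻⁷
Q = 5.86×10⁻⁷ < Keq = 1.37×10⁻⁶, so the forward reaction proceeds.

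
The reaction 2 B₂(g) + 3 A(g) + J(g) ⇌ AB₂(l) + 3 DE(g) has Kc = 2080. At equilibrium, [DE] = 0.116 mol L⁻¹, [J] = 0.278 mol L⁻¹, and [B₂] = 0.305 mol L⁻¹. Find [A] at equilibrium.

[A] = 0.0307 mol L⁻¹

(AB₂ is a pure liquid — omitted from Kc.)
At equilibrium, Kc = [DE]³ / ([B₂]²·[A]³·[J]) = 2080.
(0.116)³ / ((0.305)²·([A])³·(0.278)) = 2080
[A]³ = 2.90×10⁻⁵ ⇒ [A] = 0.0307 mol L⁻¹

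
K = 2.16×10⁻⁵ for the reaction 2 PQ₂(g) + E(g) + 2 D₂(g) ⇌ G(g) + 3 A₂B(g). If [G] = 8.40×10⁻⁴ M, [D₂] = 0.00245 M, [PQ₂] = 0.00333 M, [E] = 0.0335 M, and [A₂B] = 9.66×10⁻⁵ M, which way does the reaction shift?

Q = [G]·[A₂B]³ / ([PQ₂]²·[E]·[D₂]²) = (8.40×10⁻⁴)·(9.66×10⁻⁵)³ / ((0.00333)²·(0.0335)·(0.00245)²) = 3.40×10⁻⁴
Q = 3.40×10⁻⁴ > K = 2.16×10⁻⁵, so the reverse reaction proceeds.

reverse (toward reactants)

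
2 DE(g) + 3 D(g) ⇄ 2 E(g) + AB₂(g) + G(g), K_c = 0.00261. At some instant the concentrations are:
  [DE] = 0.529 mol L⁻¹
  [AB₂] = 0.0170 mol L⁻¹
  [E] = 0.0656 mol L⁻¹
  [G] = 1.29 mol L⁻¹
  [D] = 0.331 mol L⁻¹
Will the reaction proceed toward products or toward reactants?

to the left

Q_c = [E]²·[AB₂]·[G] / ([DE]²·[D]³) = (0.0656)²·(0.0170)·(1.29) / ((0.529)²·(0.331)³) = 0.00930
Q_c = 0.00930 > K_c = 0.00261, so the reverse reaction proceeds.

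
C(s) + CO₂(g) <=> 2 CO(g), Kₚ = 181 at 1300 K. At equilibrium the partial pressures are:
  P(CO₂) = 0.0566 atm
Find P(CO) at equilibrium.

P(CO) = 3.20 atm

(C is a pure solid — omitted from Kₚ.)
At equilibrium, Kₚ = P(CO)² / P(CO₂) = 181.
(P(CO))² / (0.0566) = 181
P(CO)² = 10.2 ⇒ P(CO) = 3.20 atm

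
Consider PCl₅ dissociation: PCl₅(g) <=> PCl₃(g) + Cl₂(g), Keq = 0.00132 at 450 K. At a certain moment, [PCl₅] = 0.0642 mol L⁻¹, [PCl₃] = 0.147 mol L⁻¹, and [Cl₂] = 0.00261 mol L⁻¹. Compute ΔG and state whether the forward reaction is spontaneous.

ΔG = 5.65 kJ/mol; the forward reaction is non-spontaneous

Q = [PCl₃]·[Cl₂] / [PCl₅] = (0.147)·(0.00261) / (0.0642) = 0.00598
ΔG = RT ln(Q/Keq) = (8.314 J mol⁻¹ K⁻¹)(450 K) × ln(0.00598/0.00132)
   = (3.741 kJ/mol)(1.511) = 5.65 kJ/mol
ΔG > 0, so the forward reaction is non-spontaneous (proceeds in reverse).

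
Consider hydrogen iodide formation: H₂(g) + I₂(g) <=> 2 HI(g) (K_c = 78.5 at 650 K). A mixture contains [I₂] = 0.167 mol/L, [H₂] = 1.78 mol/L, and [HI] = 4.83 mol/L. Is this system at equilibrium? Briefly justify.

Q_c = [HI]² / ([H₂]·[I₂]) = (4.83)² / ((1.78)·(0.167)) = 78.5
Q_c = 78.5 = K_c; the system is at equilibrium.

yes, at equilibrium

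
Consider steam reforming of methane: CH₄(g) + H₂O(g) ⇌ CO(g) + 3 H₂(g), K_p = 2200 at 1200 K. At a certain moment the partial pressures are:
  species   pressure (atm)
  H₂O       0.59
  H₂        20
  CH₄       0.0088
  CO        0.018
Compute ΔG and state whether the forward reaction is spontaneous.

Q_p = P(CO)·P(H₂)³ / (P(CH₄)·P(H₂O)) = (0.018)·(20)³ / ((0.0088)·(0.59)) = 27700
ΔG = RT ln(Q_p/K_p) = (8.314 J mol⁻¹ K⁻¹)(1200 K) × ln(27700/2200)
   = (9.977 kJ/mol)(2.533) = 25.3 kJ/mol
ΔG > 0, so the forward reaction is non-spontaneous (proceeds in reverse).

ΔG = 25.3 kJ/mol; the forward reaction is non-spontaneous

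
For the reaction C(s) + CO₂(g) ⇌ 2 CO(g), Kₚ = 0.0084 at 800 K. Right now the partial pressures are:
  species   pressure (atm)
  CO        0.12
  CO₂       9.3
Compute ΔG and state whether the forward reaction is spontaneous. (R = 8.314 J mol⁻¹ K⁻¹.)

(C is a pure solid — omitted from Qₚ.)
Qₚ = P(CO)² / P(CO₂) = (0.12)² / (9.3) = 0.00155
ΔG = RT ln(Qₚ/Kₚ) = (8.314 J mol⁻¹ K⁻¹)(800 K) × ln(0.00155/0.0084)
   = (6.651 kJ/mol)(-1.690) = -11.2 kJ/mol
ΔG < 0, so the forward reaction is spontaneous (proceeds forward).

ΔG = -11.2 kJ/mol; the forward reaction is spontaneous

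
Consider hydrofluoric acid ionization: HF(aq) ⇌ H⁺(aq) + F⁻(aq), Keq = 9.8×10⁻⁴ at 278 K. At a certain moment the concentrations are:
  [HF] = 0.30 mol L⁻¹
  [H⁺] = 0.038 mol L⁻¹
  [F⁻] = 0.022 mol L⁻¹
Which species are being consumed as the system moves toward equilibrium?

H⁺, F⁻ (products)

Q = [H⁺]·[F⁻] / [HF] = (0.038)·(0.022) / (0.30) = 0.0028
Q = 0.0028 > Keq = 9.8×10⁻⁴: net reverse reaction.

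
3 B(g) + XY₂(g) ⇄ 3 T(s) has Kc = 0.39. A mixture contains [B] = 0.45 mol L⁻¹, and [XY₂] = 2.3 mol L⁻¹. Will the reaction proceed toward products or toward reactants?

(T is a pure solid — omitted from Qc.)
Qc = 1 / ([B]³·[XY₂]) = 1 / ((0.45)³·(2.3)) = 4.8
Qc = 4.8 > Kc = 0.39, so the reverse reaction proceeds.

reverse (toward reactants)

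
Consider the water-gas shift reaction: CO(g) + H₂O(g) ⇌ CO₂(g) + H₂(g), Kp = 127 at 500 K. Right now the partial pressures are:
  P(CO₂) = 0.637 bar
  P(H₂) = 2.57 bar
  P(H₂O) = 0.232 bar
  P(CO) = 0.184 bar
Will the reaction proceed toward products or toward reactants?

Qp = P(CO₂)·P(H₂) / (P(CO)·P(H₂O)) = (0.637)·(2.57) / ((0.184)·(0.232)) = 38.4
Qp = 38.4 < Kp = 127, so the forward reaction proceeds.

in the forward direction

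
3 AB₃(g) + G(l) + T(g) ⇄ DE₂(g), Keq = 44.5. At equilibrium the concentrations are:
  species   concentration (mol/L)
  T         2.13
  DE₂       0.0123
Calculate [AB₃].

(G is a pure liquid — omitted from Keq.)
At equilibrium, Keq = [DE₂] / ([AB₃]³·[T]) = 44.5.
(0.0123) / (([AB₃])³·(2.13)) = 44.5
[AB₃]³ = 1.30e-4 ⇒ [AB₃] = 0.0506 mol/L

[AB₃] = 0.0506 mol/L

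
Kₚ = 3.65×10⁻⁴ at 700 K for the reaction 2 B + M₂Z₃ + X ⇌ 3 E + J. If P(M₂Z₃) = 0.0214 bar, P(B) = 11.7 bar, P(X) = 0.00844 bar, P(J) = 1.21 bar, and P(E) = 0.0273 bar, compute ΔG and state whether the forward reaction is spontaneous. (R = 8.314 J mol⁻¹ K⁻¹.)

ΔG = 5.84 kJ/mol; the forward reaction is non-spontaneous

Qₚ = P(E)³·P(J) / (P(B)²·P(M₂Z₃)·P(X)) = (0.0273)³·(1.21) / ((11.7)²·(0.0214)·(0.00844)) = 9.96×10⁻⁴
ΔG = RT ln(Qₚ/Kₚ) = (8.314 J mol⁻¹ K⁻¹)(700 K) × ln(9.96×10⁻⁴/3.65×10⁻⁴)
   = (5.820 kJ/mol)(1.004) = 5.84 kJ/mol
ΔG > 0, so the forward reaction is non-spontaneous (proceeds in reverse).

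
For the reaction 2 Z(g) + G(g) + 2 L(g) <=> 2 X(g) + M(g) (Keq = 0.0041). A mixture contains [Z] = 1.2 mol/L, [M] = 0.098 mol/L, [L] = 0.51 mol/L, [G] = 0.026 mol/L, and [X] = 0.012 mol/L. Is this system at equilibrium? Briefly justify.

no; Q < K, reaction proceeds forward

Q = [X]²·[M] / ([Z]²·[G]·[L]²) = (0.012)²·(0.098) / ((1.2)²·(0.026)·(0.51)²) = 0.0014
Q = 0.0014 < Keq = 0.0041: net forward reaction.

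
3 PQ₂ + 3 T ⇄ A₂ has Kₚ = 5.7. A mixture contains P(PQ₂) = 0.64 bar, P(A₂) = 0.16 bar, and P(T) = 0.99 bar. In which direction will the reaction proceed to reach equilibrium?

in the forward direction

Qₚ = P(A₂) / (P(PQ₂)³·P(T)³) = (0.16) / ((0.64)³·(0.99)³) = 0.63
Qₚ = 0.63 < Kₚ = 5.7, so the forward reaction proceeds.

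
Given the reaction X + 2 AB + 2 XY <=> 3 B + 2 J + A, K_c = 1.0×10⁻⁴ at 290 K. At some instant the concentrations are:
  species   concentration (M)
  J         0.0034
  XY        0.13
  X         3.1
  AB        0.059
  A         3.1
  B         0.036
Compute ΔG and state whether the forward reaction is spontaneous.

ΔG = -5.76 kJ/mol; the forward reaction is spontaneous

Q_c = [B]³·[J]²·[A] / ([X]·[AB]²·[XY]²) = (0.036)³·(0.0034)²·(3.1) / ((3.1)·(0.059)²·(0.13)²) = 9.17×10⁻⁶
ΔG = RT ln(Q_c/K_c) = (8.314 J mol⁻¹ K⁻¹)(290 K) × ln(9.17×10⁻⁶/1.0×10⁻⁴)
   = (2.411 kJ/mol)(-2.389) = -5.76 kJ/mol
ΔG < 0, so the forward reaction is spontaneous (proceeds forward).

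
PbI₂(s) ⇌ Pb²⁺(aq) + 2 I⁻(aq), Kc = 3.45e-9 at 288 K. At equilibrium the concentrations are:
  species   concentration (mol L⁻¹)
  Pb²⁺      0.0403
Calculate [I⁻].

(PbI₂ is a pure solid — omitted from Kc.)
At equilibrium, Kc = [Pb²⁺]·[I⁻]² = 3.45e-9.
(0.0403)·([I⁻])² = 3.45e-9
[I⁻]² = 8.56e-8 ⇒ [I⁻] = 2.93e-4 mol L⁻¹

[I⁻] = 2.93e-4 mol L⁻¹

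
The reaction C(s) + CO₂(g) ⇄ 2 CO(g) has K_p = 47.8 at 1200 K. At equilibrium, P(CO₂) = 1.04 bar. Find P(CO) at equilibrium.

P(CO) = 7.05 bar

(C is a pure solid — omitted from K_p.)
At equilibrium, K_p = P(CO)² / P(CO₂) = 47.8.
(P(CO))² / (1.04) = 47.8
P(CO)² = 49.7 ⇒ P(CO) = 7.05 bar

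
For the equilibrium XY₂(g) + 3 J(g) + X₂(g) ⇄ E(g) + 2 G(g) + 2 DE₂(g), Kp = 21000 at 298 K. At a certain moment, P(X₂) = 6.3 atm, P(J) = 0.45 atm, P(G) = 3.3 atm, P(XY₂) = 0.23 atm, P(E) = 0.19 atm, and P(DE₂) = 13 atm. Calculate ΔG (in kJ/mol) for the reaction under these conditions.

ΔG = -5.13 kJ/mol

Qp = P(E)·P(G)²·P(DE₂)² / (P(XY₂)·P(J)³·P(X₂)) = (0.19)·(3.3)²·(13)² / ((0.23)·(0.45)³·(6.3)) = 2650
ΔG = RT ln(Qp/Kp) = (8.314 J mol⁻¹ K⁻¹)(298 K) × ln(2650/21000)
   = (2.478 kJ/mol)(-2.070) = -5.13 kJ/mol
ΔG < 0, so the forward reaction is spontaneous (proceeds forward).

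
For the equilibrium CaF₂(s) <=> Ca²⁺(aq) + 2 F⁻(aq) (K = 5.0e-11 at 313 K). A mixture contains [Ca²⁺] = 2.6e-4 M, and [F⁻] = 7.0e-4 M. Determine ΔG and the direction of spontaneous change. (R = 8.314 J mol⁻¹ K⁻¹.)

ΔG = 2.43 kJ/mol; the forward reaction is non-spontaneous

(CaF₂ is a pure solid — omitted from Q.)
Q = [Ca²⁺]·[F⁻]² = (2.6e-4)·(7.0e-4)² = 1.27e-10
ΔG = RT ln(Q/K) = (8.314 J mol⁻¹ K⁻¹)(313 K) × ln(1.27e-10/5.0e-11)
   = (2.602 kJ/mol)(0.9322) = 2.43 kJ/mol
ΔG > 0, so the forward reaction is non-spontaneous (proceeds in reverse).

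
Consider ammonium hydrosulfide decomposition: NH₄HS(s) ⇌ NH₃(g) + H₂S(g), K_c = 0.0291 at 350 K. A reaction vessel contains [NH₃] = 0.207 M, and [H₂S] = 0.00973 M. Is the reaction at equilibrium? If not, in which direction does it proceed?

to the right

(NH₄HS is a pure solid — omitted from Q_c.)
Q_c = [NH₃]·[H₂S] = (0.207)·(0.00973) = 0.00201
Q_c = 0.00201 < K_c = 0.0291, so the forward reaction proceeds.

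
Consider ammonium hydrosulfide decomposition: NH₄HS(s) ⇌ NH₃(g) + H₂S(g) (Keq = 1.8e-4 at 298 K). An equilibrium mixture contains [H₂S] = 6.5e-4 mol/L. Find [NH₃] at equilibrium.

(NH₄HS is a pure solid — omitted from Keq.)
At equilibrium, Keq = [NH₃]·[H₂S] = 1.8e-4.
([NH₃])·(6.5e-4) = 1.8e-4
[NH₃] = 0.277 = 0.28 mol/L

[NH₃] = 0.28 mol/L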